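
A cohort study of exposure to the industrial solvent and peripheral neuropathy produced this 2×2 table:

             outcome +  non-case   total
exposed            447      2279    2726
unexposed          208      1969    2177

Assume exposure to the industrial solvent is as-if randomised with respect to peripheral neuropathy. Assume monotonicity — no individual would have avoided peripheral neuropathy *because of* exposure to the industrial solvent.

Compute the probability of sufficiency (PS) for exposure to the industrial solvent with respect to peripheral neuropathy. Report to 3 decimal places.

p₁ = P(outcome | exposed) = 447/2726 = 0.16398
p₀ = P(outcome | unexposed) = 208/2177 = 0.095544
Under exogeneity and monotonicity, PS = (p₁ − p₀)/(1 − p₀).
PS = (0.16398 − 0.095544) / 0.90446 ≈ 0.0757

PS ≈ 0.076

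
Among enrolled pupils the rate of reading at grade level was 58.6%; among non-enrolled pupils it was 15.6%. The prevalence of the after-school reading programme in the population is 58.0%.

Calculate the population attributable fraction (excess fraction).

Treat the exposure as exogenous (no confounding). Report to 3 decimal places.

p₁ = 0.586, p₀ = 0.156.
Overall risk P(Y=1) = π·p₁ + (1−π)·p₀ = 0.58×0.586 + 0.42×0.156 = 0.4054.
Under exogeneity, PAF = [P(Y=1) − p₀] / P(Y=1).
PAF = (0.4054 − 0.156) / 0.4054 ≈ 0.6152

PAF ≈ 0.615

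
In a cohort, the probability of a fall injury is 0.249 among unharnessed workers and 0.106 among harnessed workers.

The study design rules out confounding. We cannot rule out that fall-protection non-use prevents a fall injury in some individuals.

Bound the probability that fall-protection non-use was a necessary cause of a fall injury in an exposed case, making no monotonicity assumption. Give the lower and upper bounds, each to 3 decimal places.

Let p₁ = 0.249, p₀ = 0.106.
Under exogeneity alone the bounds on PN are max{0,(p₁−p₀)/p₁} ≤ PN ≤ min{1,(1−p₀)/p₁}.
  lower = (p₁ − p₀)/p₁ = 0.143 / 0.249 ≈ 0.5743
  upper = min{1, (1 − p₀)/p₁} = 0.894 / 0.249 ≈ 3.5904 → capped at 1

0.574 ≤ PN ≤ 1.000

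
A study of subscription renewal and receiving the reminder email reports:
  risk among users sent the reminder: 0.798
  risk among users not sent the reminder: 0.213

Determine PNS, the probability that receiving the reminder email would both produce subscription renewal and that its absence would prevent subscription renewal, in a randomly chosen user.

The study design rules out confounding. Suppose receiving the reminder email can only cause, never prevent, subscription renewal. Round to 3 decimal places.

Let p₁ = 0.798, p₀ = 0.213.
Under exogeneity and monotonicity, PNS = p₁ − p₀.
PNS = 0.798 − 0.213 = 0.585

PNS ≈ 0.585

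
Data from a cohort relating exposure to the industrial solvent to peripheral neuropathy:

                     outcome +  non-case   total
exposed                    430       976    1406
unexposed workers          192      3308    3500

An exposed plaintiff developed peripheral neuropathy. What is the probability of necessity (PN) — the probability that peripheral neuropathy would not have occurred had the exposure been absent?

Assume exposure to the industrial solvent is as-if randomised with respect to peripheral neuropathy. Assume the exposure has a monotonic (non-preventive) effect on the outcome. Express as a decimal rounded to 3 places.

PN ≈ 0.821

p₁ = P(outcome | exposed) = 430/1406 = 0.30583
p₀ = P(outcome | unexposed) = 192/3500 = 0.054857
Under exogeneity and monotonicity, PN = (p₁ − p₀)/p₁.
PN = (0.30583 − 0.054857) / 0.30583 ≈ 0.8206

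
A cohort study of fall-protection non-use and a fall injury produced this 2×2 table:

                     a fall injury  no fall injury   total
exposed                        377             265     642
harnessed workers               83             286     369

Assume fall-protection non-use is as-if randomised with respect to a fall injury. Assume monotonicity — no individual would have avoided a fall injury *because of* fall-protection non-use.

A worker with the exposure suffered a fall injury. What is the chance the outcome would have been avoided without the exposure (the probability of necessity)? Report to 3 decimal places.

p₁ = P(outcome | exposed) = 377/642 = 0.58723
p₀ = P(outcome | unexposed) = 83/369 = 0.22493
Under exogeneity and monotonicity, PN = (p₁ − p₀) / p₁.
PN = (0.58723 − 0.22493) / 0.58723 = 0.3623 / 0.58723 ≈ 0.6170

PN ≈ 0.617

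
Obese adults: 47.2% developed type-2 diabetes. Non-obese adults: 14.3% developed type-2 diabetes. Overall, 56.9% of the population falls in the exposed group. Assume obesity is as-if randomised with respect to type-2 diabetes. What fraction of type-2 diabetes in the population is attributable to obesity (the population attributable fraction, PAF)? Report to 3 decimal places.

PAF ≈ 0.567

p₁ = 0.472, p₀ = 0.143.
Overall risk P(Y=1) = π·p₁ + (1−π)·p₀ = 0.569×0.472 + 0.431×0.143 = 0.3302.
Under exogeneity, PAF = [P(Y=1) − p₀] / P(Y=1).
PAF = (0.3302 − 0.143) / 0.3302 ≈ 0.5669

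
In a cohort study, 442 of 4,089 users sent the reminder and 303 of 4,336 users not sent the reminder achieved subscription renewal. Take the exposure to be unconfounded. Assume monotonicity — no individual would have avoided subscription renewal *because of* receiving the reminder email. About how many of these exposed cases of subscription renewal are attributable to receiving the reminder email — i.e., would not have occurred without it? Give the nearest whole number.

about 156 cases

p₁ = P(outcome | exposed) = 442/4089 = 0.10809
p₀ = P(outcome | unexposed) = 303/4336 = 0.06988
PN = (p₁ − p₀)/p₁ = (0.10809 − 0.06988) / 0.10809 ≈ 0.35353.
Attributable cases ≈ PN × (exposed cases) = 0.35353 × 442 ≈ 156.26.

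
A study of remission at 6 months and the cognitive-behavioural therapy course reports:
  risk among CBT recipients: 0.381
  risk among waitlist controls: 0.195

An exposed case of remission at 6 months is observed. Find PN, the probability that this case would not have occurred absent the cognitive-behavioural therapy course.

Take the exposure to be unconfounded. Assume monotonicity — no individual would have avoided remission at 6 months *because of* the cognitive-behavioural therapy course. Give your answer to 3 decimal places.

PN ≈ 0.488

Let p₁ = 0.381, p₀ = 0.195.
Under exogeneity and monotonicity, PN = (p₁ − p₀) / p₁.
PN = (0.381 − 0.195) / 0.381 = 0.186 / 0.381 ≈ 0.4882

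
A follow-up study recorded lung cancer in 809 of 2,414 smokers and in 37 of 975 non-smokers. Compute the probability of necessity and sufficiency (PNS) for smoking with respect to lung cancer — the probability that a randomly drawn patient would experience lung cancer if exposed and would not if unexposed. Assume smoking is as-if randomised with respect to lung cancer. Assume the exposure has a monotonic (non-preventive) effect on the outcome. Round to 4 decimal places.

p₁ = P(outcome | exposed) = 809/2414 = 0.33513
p₀ = P(outcome | unexposed) = 37/975 = 0.037949
Under exogeneity and monotonicity, PNS = p₁ − p₀.
PNS = 0.33513 − 0.037949 = 0.29718

PNS ≈ 0.2972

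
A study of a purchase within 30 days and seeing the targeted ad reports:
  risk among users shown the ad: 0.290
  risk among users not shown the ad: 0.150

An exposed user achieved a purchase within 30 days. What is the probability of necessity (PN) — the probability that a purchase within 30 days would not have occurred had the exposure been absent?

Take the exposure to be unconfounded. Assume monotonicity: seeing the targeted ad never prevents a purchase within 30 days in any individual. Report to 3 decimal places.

Let p₁ = 0.29, p₀ = 0.15.
Under exogeneity and monotonicity, PN = (p₁ − p₀) / p₁.
PN = (0.29 − 0.15) / 0.29 = 0.14 / 0.29 ≈ 0.4828

PN ≈ 0.483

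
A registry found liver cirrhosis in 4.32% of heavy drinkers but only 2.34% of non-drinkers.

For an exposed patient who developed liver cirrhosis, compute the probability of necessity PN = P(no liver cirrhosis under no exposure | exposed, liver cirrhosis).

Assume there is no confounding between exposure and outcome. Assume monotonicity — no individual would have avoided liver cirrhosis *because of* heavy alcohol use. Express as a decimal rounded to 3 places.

PN ≈ 0.458

p₁ = 0.0432, p₀ = 0.0234.
Under exogeneity and monotonicity, PN = (p₁ − p₀) / p₁.
PN = (0.0432 − 0.0234) / 0.0432 = 0.0198 / 0.0432 ≈ 0.4583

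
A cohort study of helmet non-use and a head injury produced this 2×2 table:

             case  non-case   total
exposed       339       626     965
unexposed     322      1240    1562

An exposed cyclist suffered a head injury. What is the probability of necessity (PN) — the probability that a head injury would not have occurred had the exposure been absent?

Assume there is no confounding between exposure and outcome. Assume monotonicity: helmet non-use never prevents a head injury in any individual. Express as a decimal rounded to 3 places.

p₁ = P(outcome | exposed) = 339/965 = 0.3513
p₀ = P(outcome | unexposed) = 322/1562 = 0.20615
Under exogeneity and monotonicity, PN = (p₁ − p₀)/p₁.
PN = (0.3513 − 0.20615) / 0.3513 ≈ 0.4132

PN ≈ 0.413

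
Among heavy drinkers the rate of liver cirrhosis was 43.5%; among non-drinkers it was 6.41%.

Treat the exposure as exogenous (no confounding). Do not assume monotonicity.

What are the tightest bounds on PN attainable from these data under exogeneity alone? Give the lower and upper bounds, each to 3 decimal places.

p₁ = 0.435, p₀ = 0.0641.
Under exogeneity alone the bounds on PN are max{0,(p₁−p₀)/p₁} ≤ PN ≤ min{1,(1−p₀)/p₁}.
  lower = (p₁ − p₀)/p₁ = 0.3709 / 0.435 ≈ 0.8526
  upper = min{1, (1 − p₀)/p₁} = 0.9359 / 0.435 ≈ 2.1515 → capped at 1

0.853 ≤ PN ≤ 1.000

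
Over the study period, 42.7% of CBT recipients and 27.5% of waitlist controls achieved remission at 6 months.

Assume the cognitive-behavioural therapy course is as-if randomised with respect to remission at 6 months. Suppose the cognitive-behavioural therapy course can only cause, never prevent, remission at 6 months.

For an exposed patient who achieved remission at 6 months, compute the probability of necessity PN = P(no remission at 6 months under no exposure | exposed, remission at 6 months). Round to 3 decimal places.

p₁ = 0.427, p₀ = 0.275.
Under exogeneity and monotonicity, PN = (p₁ − p₀) / p₁.
PN = (0.427 − 0.275) / 0.427 = 0.152 / 0.427 ≈ 0.3560

PN ≈ 0.356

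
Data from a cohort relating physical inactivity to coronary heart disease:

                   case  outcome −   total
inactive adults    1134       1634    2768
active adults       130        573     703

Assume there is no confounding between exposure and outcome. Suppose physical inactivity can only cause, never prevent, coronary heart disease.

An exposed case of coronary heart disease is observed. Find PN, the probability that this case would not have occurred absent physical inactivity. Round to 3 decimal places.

p₁ = P(outcome | exposed) = 1134/2768 = 0.40968
p₀ = P(outcome | unexposed) = 130/703 = 0.18492
Under exogeneity and monotonicity, PN = (p₁ − p₀)/p₁.
PN = (0.40968 − 0.18492) / 0.40968 ≈ 0.5486

PN ≈ 0.549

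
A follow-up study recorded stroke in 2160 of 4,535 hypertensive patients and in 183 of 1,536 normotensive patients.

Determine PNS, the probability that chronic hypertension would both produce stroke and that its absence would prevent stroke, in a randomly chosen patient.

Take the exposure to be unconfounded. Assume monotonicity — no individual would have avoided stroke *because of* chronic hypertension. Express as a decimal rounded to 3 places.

p₁ = P(outcome | exposed) = 2160/4535 = 0.4763
p₀ = P(outcome | unexposed) = 183/1536 = 0.11914
Under exogeneity and monotonicity, PNS = p₁ − p₀.
PNS = 0.4763 − 0.11914 = 0.35715

PNS ≈ 0.357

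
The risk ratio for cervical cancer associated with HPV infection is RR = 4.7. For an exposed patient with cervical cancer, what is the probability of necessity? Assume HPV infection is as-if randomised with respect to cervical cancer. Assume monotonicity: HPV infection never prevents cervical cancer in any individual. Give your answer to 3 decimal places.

Under exogeneity and monotonicity, PN = (RR − 1) / RR = 1 − 1/RR.
PN = (4.7 − 1) / 4.7 = 3.7 / 4.7 ≈ 0.7872

PN ≈ 0.787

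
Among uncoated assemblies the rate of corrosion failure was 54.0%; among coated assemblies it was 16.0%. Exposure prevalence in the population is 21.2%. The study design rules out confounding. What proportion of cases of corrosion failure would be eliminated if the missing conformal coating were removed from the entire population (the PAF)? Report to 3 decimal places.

PAF ≈ 0.335

p₁ = 0.54, p₀ = 0.16.
Overall risk P(Y=1) = π·p₁ + (1−π)·p₀ = 0.212×0.54 + 0.788×0.16 = 0.24056.
Under exogeneity, PAF = [P(Y=1) − p₀] / P(Y=1).
PAF = (0.24056 − 0.16) / 0.24056 ≈ 0.3349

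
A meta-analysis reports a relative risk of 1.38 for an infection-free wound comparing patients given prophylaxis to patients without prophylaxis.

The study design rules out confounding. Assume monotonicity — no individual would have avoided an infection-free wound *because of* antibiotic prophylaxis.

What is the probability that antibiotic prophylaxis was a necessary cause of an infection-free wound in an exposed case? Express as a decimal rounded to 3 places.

Under exogeneity and monotonicity, PN = (RR − 1) / RR = 1 − 1/RR.
PN = (1.38 − 1) / 1.38 = 0.38 / 1.38 ≈ 0.2754

PN ≈ 0.275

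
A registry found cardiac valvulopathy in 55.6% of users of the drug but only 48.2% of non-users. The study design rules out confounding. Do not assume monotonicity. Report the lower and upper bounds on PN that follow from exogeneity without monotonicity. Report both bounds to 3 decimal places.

0.133 ≤ PN ≤ 0.932

p₁ = 0.556, p₀ = 0.482.
Under exogeneity alone the bounds on PN are max{0,(p₁−p₀)/p₁} ≤ PN ≤ min{1,(1−p₀)/p₁}.
  lower = (p₁ − p₀)/p₁ = 0.074 / 0.556 ≈ 0.1331
  upper = min{1, (1 − p₀)/p₁} = 0.518 / 0.556 ≈ 0.9317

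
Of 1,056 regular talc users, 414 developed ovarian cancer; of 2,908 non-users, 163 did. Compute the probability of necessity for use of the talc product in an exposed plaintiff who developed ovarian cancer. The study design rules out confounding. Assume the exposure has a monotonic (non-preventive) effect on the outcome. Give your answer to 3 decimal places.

p₁ = P(outcome | exposed) = 414/1056 = 0.39205
p₀ = P(outcome | unexposed) = 163/2908 = 0.056052
Under exogeneity and monotonicity, PN = (p₁ − p₀) / p₁.
PN = (0.39205 − 0.056052) / 0.39205 = 0.33599 / 0.39205 ≈ 0.8570

PN ≈ 0.857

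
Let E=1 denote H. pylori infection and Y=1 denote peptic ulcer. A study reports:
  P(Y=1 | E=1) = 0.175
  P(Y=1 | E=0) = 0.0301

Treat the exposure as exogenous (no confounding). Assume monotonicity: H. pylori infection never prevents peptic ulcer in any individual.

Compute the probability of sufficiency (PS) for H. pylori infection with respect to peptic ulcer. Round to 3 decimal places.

Let p₁ = 0.175, p₀ = 0.0301.
Under exogeneity and monotonicity, PS = (p₁ − p₀) / (1 − p₀).
PS = (0.175 − 0.0301) / (1 − 0.0301) = 0.1449 / 0.9699 ≈ 0.1494

PS ≈ 0.149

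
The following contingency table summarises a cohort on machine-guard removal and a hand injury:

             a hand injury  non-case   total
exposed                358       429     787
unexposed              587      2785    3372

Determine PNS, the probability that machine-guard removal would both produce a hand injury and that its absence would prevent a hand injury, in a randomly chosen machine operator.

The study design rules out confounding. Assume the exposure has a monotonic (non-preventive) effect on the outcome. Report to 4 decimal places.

PNS ≈ 0.2808

p₁ = P(outcome | exposed) = 358/787 = 0.45489
p₀ = P(outcome | unexposed) = 587/3372 = 0.17408
Under exogeneity and monotonicity, PNS = p₁ − p₀.
PNS = 0.45489 − 0.17408 = 0.28081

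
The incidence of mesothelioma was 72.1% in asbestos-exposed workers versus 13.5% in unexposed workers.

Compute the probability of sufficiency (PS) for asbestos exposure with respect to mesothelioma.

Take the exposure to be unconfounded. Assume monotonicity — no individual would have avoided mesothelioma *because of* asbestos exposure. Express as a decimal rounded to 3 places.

PS ≈ 0.677

p₁ = 0.721, p₀ = 0.135.
Under exogeneity and monotonicity, PS = (p₁ − p₀) / (1 − p₀).
PS = (0.721 − 0.135) / (1 − 0.135) = 0.586 / 0.865 ≈ 0.6775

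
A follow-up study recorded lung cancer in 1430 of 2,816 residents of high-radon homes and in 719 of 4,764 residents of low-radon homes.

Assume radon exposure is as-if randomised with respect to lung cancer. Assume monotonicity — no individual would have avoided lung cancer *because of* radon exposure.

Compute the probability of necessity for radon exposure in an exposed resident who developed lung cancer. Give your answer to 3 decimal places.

p₁ = P(outcome | exposed) = 1430/2816 = 0.50781
p₀ = P(outcome | unexposed) = 719/4764 = 0.15092
Under exogeneity and monotonicity, PN = (p₁ − p₀) / p₁.
PN = (0.50781 − 0.15092) / 0.50781 = 0.35689 / 0.50781 ≈ 0.7028

PN ≈ 0.703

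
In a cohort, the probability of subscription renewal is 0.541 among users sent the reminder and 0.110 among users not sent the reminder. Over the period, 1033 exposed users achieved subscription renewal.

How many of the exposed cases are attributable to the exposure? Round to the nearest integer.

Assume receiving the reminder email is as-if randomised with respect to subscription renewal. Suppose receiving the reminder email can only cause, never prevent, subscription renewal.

about 823 cases

Let p₁ = 0.541, p₀ = 0.11.
PN = (p₁ − p₀)/p₁ = (0.541 − 0.11) / 0.541 ≈ 0.79667.
Attributable cases ≈ PN × (exposed cases) = 0.79667 × 1033 ≈ 822.96.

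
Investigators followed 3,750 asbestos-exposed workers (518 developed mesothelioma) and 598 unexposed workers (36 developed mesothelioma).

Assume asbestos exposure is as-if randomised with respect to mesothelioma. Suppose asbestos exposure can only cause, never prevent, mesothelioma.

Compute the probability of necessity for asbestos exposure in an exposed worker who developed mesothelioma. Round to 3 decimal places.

PN ≈ 0.564

p₁ = P(outcome | exposed) = 518/3750 = 0.13813
p₀ = P(outcome | unexposed) = 36/598 = 0.060201
Under exogeneity and monotonicity, PN = (p₁ − p₀) / p₁.
PN = (0.13813 − 0.060201) / 0.13813 = 0.077933 / 0.13813 ≈ 0.5642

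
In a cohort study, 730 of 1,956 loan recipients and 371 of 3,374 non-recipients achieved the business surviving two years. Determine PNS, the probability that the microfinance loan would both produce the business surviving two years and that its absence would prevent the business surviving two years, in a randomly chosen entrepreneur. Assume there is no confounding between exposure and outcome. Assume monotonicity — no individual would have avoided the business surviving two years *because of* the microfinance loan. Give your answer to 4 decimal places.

PNS ≈ 0.2633

p₁ = P(outcome | exposed) = 730/1956 = 0.37321
p₀ = P(outcome | unexposed) = 371/3374 = 0.10996
Under exogeneity and monotonicity, PNS = p₁ − p₀.
PNS = 0.37321 − 0.10996 = 0.26325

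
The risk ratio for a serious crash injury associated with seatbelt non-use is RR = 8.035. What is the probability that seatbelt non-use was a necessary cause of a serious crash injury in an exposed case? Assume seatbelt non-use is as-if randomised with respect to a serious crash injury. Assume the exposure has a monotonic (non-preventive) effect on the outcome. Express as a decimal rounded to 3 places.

PN ≈ 0.876

Under exogeneity and monotonicity, PN = (RR − 1) / RR = 1 − 1/RR.
PN = (8.035 − 1) / 8.035 = 7.035 / 8.035 ≈ 0.8755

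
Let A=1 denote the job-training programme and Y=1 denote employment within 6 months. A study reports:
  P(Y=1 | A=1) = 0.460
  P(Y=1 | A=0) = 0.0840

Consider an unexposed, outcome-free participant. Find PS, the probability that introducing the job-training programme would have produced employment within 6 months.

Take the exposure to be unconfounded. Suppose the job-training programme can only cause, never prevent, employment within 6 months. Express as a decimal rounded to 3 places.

Let p₁ = 0.46, p₀ = 0.084.
Under exogeneity and monotonicity, PS = (p₁ − p₀) / (1 − p₀).
PS = (0.46 − 0.084) / (1 − 0.084) = 0.376 / 0.916 ≈ 0.4105

PS ≈ 0.410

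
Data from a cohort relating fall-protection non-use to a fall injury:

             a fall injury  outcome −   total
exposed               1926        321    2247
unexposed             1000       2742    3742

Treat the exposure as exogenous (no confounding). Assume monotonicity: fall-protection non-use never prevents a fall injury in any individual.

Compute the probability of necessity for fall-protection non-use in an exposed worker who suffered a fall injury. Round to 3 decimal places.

p₁ = P(outcome | exposed) = 1926/2247 = 0.85714
p₀ = P(outcome | unexposed) = 1000/3742 = 0.26724
Under exogeneity and monotonicity, PN = (p₁ − p₀) / p₁.
PN = (0.85714 − 0.26724) / 0.85714 = 0.58991 / 0.85714 ≈ 0.6882

PN ≈ 0.688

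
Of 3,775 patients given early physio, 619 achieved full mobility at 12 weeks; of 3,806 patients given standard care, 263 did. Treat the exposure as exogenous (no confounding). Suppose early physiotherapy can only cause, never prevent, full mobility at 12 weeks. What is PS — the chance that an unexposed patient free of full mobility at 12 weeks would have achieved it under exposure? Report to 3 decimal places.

PS ≈ 0.102

p₁ = P(outcome | exposed) = 619/3775 = 0.16397
p₀ = P(outcome | unexposed) = 263/3806 = 0.069101
Under exogeneity and monotonicity, PS = (p₁ − p₀) / (1 − p₀).
PS = (0.16397 − 0.069101) / (1 − 0.069101) = 0.094872 / 0.9309 ≈ 0.1019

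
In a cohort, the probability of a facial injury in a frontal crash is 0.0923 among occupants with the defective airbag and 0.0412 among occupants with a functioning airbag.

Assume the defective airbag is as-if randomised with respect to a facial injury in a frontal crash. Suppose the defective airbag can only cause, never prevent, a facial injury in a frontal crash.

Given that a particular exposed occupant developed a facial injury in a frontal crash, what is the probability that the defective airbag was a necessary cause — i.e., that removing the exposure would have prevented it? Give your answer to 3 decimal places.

PN ≈ 0.554

Let p₁ = 0.0923, p₀ = 0.0412.
Under exogeneity and monotonicity, PN = (p₁ − p₀) / p₁.
PN = (0.0923 − 0.0412) / 0.0923 = 0.0511 / 0.0923 ≈ 0.5536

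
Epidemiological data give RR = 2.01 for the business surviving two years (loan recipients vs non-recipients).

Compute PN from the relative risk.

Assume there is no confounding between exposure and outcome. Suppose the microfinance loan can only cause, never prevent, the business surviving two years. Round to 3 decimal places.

PN ≈ 0.502

Under exogeneity and monotonicity, PN = (RR − 1) / RR = 1 − 1/RR.
PN = (2.01 − 1) / 2.01 = 1.01 / 2.01 ≈ 0.5025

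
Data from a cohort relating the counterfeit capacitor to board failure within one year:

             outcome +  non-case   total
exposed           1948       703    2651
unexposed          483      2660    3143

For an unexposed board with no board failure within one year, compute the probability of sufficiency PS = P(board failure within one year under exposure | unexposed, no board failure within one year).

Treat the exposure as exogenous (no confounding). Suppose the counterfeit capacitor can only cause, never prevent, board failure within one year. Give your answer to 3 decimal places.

PS ≈ 0.687

p₁ = P(outcome | exposed) = 1948/2651 = 0.73482
p₀ = P(outcome | unexposed) = 483/3143 = 0.15367
Under exogeneity and monotonicity, PS = (p₁ − p₀) / (1 − p₀).
PS = (0.73482 − 0.15367) / (1 − 0.15367) = 0.58114 / 0.84633 ≈ 0.6867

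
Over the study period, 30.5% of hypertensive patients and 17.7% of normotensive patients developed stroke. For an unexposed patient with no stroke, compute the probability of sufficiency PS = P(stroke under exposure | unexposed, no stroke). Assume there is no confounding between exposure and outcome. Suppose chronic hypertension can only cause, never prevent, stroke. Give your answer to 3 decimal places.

p₁ = 0.305, p₀ = 0.177.
Under exogeneity and monotonicity, PS = (p₁ − p₀) / (1 − p₀).
PS = (0.305 − 0.177) / (1 − 0.177) = 0.128 / 0.823 ≈ 0.1555

PS ≈ 0.156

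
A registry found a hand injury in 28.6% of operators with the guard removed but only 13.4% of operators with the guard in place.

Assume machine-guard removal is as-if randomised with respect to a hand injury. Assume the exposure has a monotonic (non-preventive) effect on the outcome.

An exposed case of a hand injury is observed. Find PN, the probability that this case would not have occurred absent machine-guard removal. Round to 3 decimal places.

p₁ = 0.286, p₀ = 0.134.
Under exogeneity and monotonicity, PN = (p₁ − p₀) / p₁.
PN = (0.286 − 0.134) / 0.286 = 0.152 / 0.286 ≈ 0.5315

PN ≈ 0.531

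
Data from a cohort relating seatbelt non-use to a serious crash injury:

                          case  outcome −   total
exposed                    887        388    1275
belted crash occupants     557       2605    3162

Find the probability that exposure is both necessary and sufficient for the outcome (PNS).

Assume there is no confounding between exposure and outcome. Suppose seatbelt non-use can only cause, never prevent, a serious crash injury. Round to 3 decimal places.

PNS ≈ 0.520

p₁ = P(outcome | exposed) = 887/1275 = 0.69569
p₀ = P(outcome | unexposed) = 557/3162 = 0.17615
Under exogeneity and monotonicity, PNS = p₁ − p₀.
PNS = 0.69569 − 0.17615 = 0.51953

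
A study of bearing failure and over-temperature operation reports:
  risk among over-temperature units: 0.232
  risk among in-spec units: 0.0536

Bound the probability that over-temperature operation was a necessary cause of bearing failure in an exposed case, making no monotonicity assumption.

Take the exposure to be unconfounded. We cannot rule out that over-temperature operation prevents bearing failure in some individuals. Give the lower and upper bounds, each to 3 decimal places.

Let p₁ = 0.232, p₀ = 0.0536.
Under exogeneity alone the bounds on PN are max{0,(p₁−p₀)/p₁} ≤ PN ≤ min{1,(1−p₀)/p₁}.
  lower = (p₁ − p₀)/p₁ = 0.1784 / 0.232 ≈ 0.7690
  upper = min{1, (1 − p₀)/p₁} = 0.9464 / 0.232 ≈ 4.0793 → capped at 1

0.769 ≤ PN ≤ 1.000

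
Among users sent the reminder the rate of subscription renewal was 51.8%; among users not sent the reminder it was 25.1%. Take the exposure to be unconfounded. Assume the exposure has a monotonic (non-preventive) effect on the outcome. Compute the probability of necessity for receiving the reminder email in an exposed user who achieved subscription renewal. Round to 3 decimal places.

PN ≈ 0.515

p₁ = 0.518, p₀ = 0.251.
Under exogeneity and monotonicity, PN = (p₁ − p₀) / p₁.
PN = (0.518 − 0.251) / 0.518 = 0.267 / 0.518 ≈ 0.5154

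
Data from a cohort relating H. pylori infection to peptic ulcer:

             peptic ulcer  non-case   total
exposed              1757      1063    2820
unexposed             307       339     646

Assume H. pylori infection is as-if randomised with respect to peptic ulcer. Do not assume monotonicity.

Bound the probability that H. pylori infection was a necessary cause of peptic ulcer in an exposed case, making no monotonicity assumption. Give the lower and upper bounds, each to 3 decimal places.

0.237 ≤ PN ≤ 0.842

p₁ = P(outcome | exposed) = 1757/2820 = 0.62305
p₀ = P(outcome | unexposed) = 307/646 = 0.47523
Under exogeneity alone the bounds on PN are max{0,(p₁−p₀)/p₁} ≤ PN ≤ min{1,(1−p₀)/p₁}.
  lower = (p₁ − p₀)/p₁ = 0.14782 / 0.62305 ≈ 0.2372
  upper = min{1, (1 − p₀)/p₁} = 0.52477 / 0.62305 ≈ 0.8423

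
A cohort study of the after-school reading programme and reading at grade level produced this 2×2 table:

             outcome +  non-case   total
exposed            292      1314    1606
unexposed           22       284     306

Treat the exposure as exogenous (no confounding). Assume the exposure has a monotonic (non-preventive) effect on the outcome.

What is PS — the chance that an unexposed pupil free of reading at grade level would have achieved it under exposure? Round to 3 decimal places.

p₁ = P(outcome | exposed) = 292/1606 = 0.18182
p₀ = P(outcome | unexposed) = 22/306 = 0.071895
Under exogeneity and monotonicity, PS = (p₁ − p₀) / (1 − p₀).
PS = (0.18182 − 0.071895) / (1 − 0.071895) = 0.10992 / 0.9281 ≈ 0.1184

PS ≈ 0.118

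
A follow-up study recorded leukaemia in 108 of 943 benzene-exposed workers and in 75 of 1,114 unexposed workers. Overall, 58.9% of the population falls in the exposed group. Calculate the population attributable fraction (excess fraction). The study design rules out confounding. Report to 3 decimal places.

p₁ = P(outcome | exposed) = 108/943 = 0.11453
p₀ = P(outcome | unexposed) = 75/1114 = 0.067325
Overall risk P(Y=1) = π·p₁ + (1−π)·p₀ = 0.589×0.11453 + 0.411×0.067325 = 0.095128.
Under exogeneity, PAF = [P(Y=1) − p₀] / P(Y=1).
PAF = (0.095128 − 0.067325) / 0.095128 ≈ 0.2923

PAF ≈ 0.292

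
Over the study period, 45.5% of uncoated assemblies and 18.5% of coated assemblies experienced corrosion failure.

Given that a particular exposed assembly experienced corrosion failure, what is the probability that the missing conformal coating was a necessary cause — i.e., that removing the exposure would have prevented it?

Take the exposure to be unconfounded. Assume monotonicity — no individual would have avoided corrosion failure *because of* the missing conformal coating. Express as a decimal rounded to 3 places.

PN ≈ 0.593

p₁ = 0.455, p₀ = 0.185.
Under exogeneity and monotonicity, PN = (p₁ − p₀) / p₁.
PN = (0.455 − 0.185) / 0.455 = 0.27 / 0.455 ≈ 0.5934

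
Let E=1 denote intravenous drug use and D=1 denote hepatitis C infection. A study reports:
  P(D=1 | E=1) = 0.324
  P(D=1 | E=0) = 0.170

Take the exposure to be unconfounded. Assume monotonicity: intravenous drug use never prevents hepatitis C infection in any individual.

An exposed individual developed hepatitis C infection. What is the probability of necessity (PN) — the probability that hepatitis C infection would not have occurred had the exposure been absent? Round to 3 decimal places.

PN ≈ 0.475

Let p₁ = 0.324, p₀ = 0.17.
Under exogeneity and monotonicity, PN = (p₁ − p₀) / p₁.
PN = (0.324 − 0.17) / 0.324 = 0.154 / 0.324 ≈ 0.4753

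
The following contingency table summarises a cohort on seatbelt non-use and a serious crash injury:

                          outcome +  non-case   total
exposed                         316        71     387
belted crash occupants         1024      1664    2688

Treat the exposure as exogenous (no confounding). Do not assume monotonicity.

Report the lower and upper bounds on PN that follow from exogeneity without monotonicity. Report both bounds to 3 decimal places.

p₁ = P(outcome | exposed) = 316/387 = 0.81654
p₀ = P(outcome | unexposed) = 1024/2688 = 0.38095
Under exogeneity alone the bounds on PN are max{0,(p₁−p₀)/p₁} ≤ PN ≤ min{1,(1−p₀)/p₁}.
  lower = (p₁ − p₀)/p₁ = 0.43559 / 0.81654 ≈ 0.5335
  upper = min{1, (1 − p₀)/p₁} = 0.61905 / 0.81654 ≈ 0.7581

0.533 ≤ PN ≤ 0.758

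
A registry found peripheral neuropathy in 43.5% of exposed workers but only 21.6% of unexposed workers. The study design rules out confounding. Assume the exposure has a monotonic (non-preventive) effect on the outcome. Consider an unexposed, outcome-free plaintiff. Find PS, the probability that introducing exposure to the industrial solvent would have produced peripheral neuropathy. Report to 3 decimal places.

p₁ = 0.435, p₀ = 0.216.
Under exogeneity and monotonicity, PS = (p₁ − p₀) / (1 − p₀).
PS = (0.435 − 0.216) / (1 − 0.216) = 0.219 / 0.784 ≈ 0.2793

PS ≈ 0.279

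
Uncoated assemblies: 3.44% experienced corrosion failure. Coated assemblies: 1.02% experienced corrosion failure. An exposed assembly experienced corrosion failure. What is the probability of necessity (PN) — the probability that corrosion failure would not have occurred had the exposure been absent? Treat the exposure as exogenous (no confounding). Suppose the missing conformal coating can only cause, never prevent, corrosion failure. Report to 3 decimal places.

PN ≈ 0.703

p₁ = 0.0344, p₀ = 0.0102.
Under exogeneity and monotonicity, PN = (p₁ − p₀) / p₁.
PN = (0.0344 − 0.0102) / 0.0344 = 0.0242 / 0.0344 ≈ 0.7035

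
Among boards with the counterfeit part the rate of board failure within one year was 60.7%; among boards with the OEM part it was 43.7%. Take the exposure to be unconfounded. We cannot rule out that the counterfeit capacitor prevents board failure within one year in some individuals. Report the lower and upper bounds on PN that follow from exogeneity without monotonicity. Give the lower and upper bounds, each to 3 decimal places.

0.280 ≤ PN ≤ 0.928

p₁ = 0.607, p₀ = 0.437.
Under exogeneity alone the bounds on PN are max{0,(p₁−p₀)/p₁} ≤ PN ≤ min{1,(1−p₀)/p₁}.
  lower = (p₁ − p₀)/p₁ = 0.17 / 0.607 ≈ 0.2801
  upper = min{1, (1 − p₀)/p₁} = 0.563 / 0.607 ≈ 0.9275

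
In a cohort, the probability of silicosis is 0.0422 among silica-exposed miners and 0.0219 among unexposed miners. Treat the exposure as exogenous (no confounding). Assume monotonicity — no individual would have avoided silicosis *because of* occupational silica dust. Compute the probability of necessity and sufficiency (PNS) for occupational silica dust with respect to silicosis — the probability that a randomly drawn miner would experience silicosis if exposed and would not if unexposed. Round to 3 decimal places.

PNS ≈ 0.020

Let p₁ = 0.0422, p₀ = 0.0219.
Under exogeneity and monotonicity, PNS = p₁ − p₀.
PNS = 0.0422 − 0.0219 = 0.0203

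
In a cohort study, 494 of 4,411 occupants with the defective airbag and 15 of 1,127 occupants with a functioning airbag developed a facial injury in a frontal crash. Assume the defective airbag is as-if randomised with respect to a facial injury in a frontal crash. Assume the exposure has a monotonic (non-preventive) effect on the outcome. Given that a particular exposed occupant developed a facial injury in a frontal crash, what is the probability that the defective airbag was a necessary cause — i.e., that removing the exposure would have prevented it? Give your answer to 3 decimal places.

p₁ = P(outcome | exposed) = 494/4411 = 0.11199
p₀ = P(outcome | unexposed) = 15/1127 = 0.01331
Under exogeneity and monotonicity, PN = (p₁ − p₀) / p₁.
PN = (0.11199 − 0.01331) / 0.11199 = 0.098683 / 0.11199 ≈ 0.8812

PN ≈ 0.881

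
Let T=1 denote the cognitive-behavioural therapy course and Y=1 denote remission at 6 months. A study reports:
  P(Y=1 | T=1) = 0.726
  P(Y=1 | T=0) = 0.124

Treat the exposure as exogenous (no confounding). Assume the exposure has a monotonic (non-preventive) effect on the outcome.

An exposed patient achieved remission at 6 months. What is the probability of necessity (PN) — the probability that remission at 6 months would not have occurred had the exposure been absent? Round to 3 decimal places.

PN ≈ 0.829

Let p₁ = 0.726, p₀ = 0.124.
Under exogeneity and monotonicity, PN = (p₁ − p₀) / p₁.
PN = (0.726 − 0.124) / 0.726 = 0.602 / 0.726 ≈ 0.8292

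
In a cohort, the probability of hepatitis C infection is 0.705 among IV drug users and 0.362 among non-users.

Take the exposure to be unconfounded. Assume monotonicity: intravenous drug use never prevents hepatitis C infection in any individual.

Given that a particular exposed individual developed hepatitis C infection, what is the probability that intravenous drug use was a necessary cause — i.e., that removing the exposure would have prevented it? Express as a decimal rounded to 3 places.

Let p₁ = 0.705, p₀ = 0.362.
Under exogeneity and monotonicity, PN = (p₁ − p₀) / p₁.
PN = (0.705 − 0.362) / 0.705 = 0.343 / 0.705 ≈ 0.4865

PN ≈ 0.487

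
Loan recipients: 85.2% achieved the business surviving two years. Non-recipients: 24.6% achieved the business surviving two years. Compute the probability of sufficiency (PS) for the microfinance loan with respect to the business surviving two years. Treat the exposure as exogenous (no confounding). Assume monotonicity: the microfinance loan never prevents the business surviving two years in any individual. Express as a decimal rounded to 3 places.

PS ≈ 0.804

p₁ = 0.852, p₀ = 0.246.
Under exogeneity and monotonicity, PS = (p₁ − p₀) / (1 − p₀).
PS = (0.852 − 0.246) / (1 − 0.246) = 0.606 / 0.754 ≈ 0.8037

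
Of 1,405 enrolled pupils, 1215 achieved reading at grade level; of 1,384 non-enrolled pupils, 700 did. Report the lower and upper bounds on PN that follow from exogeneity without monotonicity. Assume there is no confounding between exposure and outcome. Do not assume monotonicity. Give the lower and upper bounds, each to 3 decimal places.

0.415 ≤ PN ≤ 0.572

p₁ = P(outcome | exposed) = 1215/1405 = 0.86477
p₀ = P(outcome | unexposed) = 700/1384 = 0.50578
Under exogeneity alone the bounds on PN are max{0,(p₁−p₀)/p₁} ≤ PN ≤ min{1,(1−p₀)/p₁}.
  lower = (p₁ − p₀)/p₁ = 0.35899 / 0.86477 ≈ 0.4151
  upper = min{1, (1 − p₀)/p₁} = 0.49422 / 0.86477 ≈ 0.5715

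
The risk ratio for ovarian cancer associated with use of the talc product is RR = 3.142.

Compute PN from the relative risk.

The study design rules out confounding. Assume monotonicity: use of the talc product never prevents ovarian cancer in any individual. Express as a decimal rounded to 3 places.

PN ≈ 0.682

Under exogeneity and monotonicity, PN = (RR − 1) / RR = 1 − 1/RR.
PN = (3.142 − 1) / 3.142 = 2.142 / 3.142 ≈ 0.6817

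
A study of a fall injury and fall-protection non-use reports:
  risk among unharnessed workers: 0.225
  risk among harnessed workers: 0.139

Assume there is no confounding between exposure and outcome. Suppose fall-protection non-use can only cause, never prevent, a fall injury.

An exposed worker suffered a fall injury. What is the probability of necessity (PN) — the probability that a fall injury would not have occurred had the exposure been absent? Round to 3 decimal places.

Let p₁ = 0.225, p₀ = 0.139.
Under exogeneity and monotonicity, PN = (p₁ − p₀) / p₁.
PN = (0.225 − 0.139) / 0.225 = 0.086 / 0.225 ≈ 0.3822

PN ≈ 0.382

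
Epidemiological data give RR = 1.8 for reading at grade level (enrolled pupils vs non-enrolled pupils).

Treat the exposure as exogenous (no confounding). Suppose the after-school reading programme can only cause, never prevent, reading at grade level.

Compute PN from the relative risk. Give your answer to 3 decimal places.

Under exogeneity and monotonicity, PN = (RR − 1) / RR = 1 − 1/RR.
PN = (1.8 − 1) / 1.8 = 0.8 / 1.8 ≈ 0.4444

PN ≈ 0.444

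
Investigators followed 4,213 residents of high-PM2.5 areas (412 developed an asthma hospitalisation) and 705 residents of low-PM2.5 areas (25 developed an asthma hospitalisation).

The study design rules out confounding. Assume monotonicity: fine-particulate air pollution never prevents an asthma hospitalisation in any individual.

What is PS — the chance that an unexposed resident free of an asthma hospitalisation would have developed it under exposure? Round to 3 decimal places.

p₁ = P(outcome | exposed) = 412/4213 = 0.097793
p₀ = P(outcome | unexposed) = 25/705 = 0.035461
Under exogeneity and monotonicity, PS = (p₁ − p₀) / (1 − p₀).
PS = (0.097793 − 0.035461) / (1 − 0.035461) = 0.062332 / 0.96454 ≈ 0.0646

PS ≈ 0.065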